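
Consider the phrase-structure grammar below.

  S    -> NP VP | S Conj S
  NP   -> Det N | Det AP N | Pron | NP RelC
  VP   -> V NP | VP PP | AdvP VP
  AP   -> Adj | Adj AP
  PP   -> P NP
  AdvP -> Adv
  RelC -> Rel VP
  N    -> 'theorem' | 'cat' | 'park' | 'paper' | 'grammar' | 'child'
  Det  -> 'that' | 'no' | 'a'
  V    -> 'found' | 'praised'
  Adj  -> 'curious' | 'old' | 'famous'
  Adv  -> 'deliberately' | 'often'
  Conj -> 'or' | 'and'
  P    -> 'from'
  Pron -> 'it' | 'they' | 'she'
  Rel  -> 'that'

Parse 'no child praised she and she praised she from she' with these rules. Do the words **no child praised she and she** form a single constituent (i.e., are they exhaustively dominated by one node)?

[S [S [NP [Det no] [N child]] [VP [V praised] [NP [Pron she]]]] [Conj and] [S [NP [Pron she]] [VP [VP [V praised] [NP [Pron she]]] [PP [P from] [NP [Pron she]]]]]]
The smallest constituent containing 'no child praised she and she' is the S spanning 'no child praised she and she praised she from she'; no single node in the tree dominates exactly the given words.

No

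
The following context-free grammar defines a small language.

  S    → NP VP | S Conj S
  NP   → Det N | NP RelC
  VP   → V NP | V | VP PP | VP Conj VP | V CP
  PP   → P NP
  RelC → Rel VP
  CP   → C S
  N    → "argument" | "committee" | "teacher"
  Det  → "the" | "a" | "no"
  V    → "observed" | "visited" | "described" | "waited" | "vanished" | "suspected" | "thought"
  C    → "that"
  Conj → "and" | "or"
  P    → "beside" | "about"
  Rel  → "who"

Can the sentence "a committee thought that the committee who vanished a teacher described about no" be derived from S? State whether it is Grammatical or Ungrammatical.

Ungrammatical

For S → NP VP, the only prefix that parses as NP is 'a committee', but the remainder 'thought that the committee who vanished a teacher described about no' is not a VP under these rules. The alternative S rule S → S Conj S likewise has no satisfying split.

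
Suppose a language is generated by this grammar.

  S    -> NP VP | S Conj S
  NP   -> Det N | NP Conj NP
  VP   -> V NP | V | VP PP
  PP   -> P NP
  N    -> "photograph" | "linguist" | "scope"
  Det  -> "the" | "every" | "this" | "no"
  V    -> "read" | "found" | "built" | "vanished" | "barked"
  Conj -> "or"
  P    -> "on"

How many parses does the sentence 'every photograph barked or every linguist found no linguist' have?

1

[S [S [NP [Det every] [N photograph]] [VP [V barked]]] [Conj or] [S [NP [Det every] [N linguist]] [VP [V found] [NP [Det no] [N linguist]]]]]
No rule offers an alternative attachment or grouping for any span, so this is the only derivation.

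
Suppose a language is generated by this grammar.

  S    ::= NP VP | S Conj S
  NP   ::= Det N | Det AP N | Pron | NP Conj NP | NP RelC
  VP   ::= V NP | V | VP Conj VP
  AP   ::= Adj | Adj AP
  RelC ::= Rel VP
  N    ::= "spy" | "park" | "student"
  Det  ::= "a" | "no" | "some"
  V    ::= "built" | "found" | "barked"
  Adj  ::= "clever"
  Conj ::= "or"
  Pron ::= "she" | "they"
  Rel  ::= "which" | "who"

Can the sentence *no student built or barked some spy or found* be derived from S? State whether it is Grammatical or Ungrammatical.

S
  NP
    Det: no
    N: student
  VP
    VP
      V: built
    Conj: or
    VP
      VP
        V: barked
        NP
          Det: some
          N: spy
      Conj: or
      VP
        V: found
Each bracket corresponds to one application of a listed rule, so the string is derivable from S.

Grammatical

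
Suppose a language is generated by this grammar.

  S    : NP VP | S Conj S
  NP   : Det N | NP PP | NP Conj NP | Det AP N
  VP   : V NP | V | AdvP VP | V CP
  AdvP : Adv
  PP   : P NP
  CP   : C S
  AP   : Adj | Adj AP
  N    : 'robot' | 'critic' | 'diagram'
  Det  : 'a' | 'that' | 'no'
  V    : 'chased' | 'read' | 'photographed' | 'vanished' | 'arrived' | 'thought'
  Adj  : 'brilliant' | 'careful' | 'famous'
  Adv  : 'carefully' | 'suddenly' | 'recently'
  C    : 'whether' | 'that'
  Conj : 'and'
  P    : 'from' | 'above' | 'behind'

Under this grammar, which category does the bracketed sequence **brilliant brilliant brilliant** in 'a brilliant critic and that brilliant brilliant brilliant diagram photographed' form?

S
  NP
    NP
      Det: a
      AP
        Adj: brilliant
      N: critic
    Conj: and
    NP
      Det: that
      AP
        Adj: brilliant
        AP
          Adj: brilliant
          AP
            Adj: brilliant
      N: diagram
  VP
    V: photographed
The span 'brilliant brilliant brilliant' is the AP node built by AP → Adj AP.

AP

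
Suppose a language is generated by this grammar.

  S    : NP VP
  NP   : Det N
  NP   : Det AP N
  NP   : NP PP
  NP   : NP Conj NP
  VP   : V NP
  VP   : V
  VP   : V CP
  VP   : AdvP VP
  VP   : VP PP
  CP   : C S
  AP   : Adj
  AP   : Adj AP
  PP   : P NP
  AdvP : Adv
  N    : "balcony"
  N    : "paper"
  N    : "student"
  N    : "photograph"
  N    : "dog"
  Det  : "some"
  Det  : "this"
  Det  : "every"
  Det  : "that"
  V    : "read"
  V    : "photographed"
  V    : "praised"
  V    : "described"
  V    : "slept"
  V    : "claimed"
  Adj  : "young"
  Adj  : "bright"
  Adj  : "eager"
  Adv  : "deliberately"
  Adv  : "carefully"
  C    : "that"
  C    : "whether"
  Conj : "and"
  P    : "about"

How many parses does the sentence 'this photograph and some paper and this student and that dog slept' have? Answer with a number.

5

Two of the 5 distinct bracketings:
[S [NP [NP [Det this] [N photograph]] [Conj and] [NP [NP [Det some] [N paper]] [Conj and] [NP [NP [Det this] [N student]] [Conj and] [NP [Det that] [N dog]]]]] [VP [V slept]]]
[S [NP [NP [Det this] [N photograph]] [Conj and] [NP [NP [NP [Det some] [N paper]] [Conj and] [NP [Det this] [N student]]] [Conj and] [NP [Det that] [N dog]]]] [VP [V slept]]]
The trees differ in how a recursive rule is bracketed over the same span.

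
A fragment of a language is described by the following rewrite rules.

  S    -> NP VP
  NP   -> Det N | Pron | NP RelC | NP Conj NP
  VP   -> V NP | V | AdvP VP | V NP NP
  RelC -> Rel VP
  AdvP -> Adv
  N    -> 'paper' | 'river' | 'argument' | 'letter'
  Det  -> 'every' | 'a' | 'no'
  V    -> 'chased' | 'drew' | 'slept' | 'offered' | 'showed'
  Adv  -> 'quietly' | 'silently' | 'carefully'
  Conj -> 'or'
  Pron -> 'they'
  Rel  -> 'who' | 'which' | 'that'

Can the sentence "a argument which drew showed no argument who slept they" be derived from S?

Grammatical

[S [NP [NP [Det a] [N argument]] [RelC [Rel which] [VP [V drew]]]] [VP [V showed] [NP [NP [Det no] [N argument]] [RelC [Rel who] [VP [V slept] [NP [Pron they]]]]]]]
Every word is introduced by a lexical rule and the phrasal rules combine the resulting categories into a single S.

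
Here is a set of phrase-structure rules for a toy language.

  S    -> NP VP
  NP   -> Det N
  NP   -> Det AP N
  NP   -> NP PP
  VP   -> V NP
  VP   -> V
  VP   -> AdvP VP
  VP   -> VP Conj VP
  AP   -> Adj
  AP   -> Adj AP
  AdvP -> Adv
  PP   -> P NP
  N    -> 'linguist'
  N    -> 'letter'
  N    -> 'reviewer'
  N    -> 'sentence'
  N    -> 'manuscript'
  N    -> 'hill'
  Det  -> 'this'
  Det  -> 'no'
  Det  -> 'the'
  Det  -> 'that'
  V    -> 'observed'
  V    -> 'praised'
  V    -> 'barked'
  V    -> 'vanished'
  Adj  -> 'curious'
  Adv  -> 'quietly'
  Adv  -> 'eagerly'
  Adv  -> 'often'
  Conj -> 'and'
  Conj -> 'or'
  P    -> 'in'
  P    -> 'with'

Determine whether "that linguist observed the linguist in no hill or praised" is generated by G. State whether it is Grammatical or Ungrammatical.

S
  NP
    Det: that
    N: linguist
  VP
    VP
      V: observed
      NP
        NP
          Det: the
          N: linguist
        PP
          P: in
          NP
            Det: no
            N: hill
    Conj: or
    VP
      V: praised
Each bracket corresponds to one application of a listed rule, so the string is derivable from S.

Grammatical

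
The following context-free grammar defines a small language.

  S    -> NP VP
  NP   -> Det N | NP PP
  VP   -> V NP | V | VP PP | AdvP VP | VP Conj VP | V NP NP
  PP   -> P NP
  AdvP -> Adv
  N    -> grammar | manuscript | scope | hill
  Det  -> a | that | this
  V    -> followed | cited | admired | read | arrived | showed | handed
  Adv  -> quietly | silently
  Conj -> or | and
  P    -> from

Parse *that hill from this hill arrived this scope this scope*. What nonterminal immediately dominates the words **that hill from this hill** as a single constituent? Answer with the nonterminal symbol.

S
  NP
    NP
      Det: that
      N: hill
    PP
      P: from
      NP
        Det: this
        N: hill
  VP
    V: arrived
    NP
      Det: this
      N: scope
    NP
      Det: this
      N: scope
The span 'that hill from this hill' is the NP node built by NP → NP PP.

NP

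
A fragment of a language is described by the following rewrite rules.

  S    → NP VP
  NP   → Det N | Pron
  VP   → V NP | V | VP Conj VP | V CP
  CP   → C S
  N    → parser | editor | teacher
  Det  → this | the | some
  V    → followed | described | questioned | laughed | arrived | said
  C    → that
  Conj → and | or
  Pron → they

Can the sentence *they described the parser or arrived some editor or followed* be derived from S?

S
  NP
    Pron: they
  VP
    VP
      V: described
      NP
        Det: the
        N: parser
    Conj: or
    VP
      VP
        V: arrived
        NP
          Det: some
          N: editor
      Conj: or
      VP
        V: followed
The bracketing above is licensed at every node by one of the given productions, with S at the root.

Grammatical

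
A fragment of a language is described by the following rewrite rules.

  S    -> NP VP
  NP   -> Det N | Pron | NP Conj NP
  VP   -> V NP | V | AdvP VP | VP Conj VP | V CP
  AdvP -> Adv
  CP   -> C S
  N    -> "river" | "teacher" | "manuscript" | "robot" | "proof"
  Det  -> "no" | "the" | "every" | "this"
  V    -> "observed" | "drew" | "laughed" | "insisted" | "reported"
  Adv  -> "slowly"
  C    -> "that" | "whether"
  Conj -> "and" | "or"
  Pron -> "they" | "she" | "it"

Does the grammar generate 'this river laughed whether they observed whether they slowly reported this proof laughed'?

Ungrammatical

For S → NP VP, the only prefix that parses as NP is 'this river', but the remainder 'laughed whether they observed whether they slowly reported this proof laughed' is not a VP under these rules.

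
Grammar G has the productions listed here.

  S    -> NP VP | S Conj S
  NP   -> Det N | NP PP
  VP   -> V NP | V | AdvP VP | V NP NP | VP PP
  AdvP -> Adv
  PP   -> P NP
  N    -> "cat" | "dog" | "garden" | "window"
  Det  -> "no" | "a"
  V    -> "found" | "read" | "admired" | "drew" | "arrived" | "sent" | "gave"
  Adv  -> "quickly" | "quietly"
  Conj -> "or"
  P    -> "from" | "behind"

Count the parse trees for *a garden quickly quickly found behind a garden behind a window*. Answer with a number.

9

Two of the 9 distinct bracketings:
[S [NP [Det a] [N garden]] [VP [AdvP [Adv quickly]] [VP [AdvP [Adv quickly]] [VP [VP [V found]] [PP [P behind] [NP [NP [Det a] [N garden]] [PP [P behind] [NP [Det a] [N window]]]]]]]]]
[S [NP [Det a] [N garden]] [VP [AdvP [Adv quickly]] [VP [AdvP [Adv quickly]] [VP [VP [VP [V found]] [PP [P behind] [NP [Det a] [N garden]]]] [PP [P behind] [NP [Det a] [N window]]]]]]]
The difference turns on whether NP → NP PP is used at the relevant span, versus an alternative expansion of NP.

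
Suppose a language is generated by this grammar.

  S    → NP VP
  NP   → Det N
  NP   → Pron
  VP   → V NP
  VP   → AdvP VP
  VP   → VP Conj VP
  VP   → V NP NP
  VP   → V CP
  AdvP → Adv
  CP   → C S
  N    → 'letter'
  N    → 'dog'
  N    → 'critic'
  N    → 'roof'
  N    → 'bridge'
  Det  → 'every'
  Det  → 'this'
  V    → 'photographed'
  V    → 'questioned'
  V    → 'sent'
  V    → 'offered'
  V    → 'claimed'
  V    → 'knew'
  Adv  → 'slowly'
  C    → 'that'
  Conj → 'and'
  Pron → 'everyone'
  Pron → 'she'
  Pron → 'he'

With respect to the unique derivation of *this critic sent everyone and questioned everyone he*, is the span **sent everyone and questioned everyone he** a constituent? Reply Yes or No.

Yes

[S [NP [Det this] [N critic]] [VP [VP [V sent] [NP [Pron everyone]]] [Conj and] [VP [V questioned] [NP [Pron everyone]] [NP [Pron he]]]]]
The words 'sent everyone and questioned everyone he' are exhaustively dominated by a single VP node (built by VP → VP Conj VP), so they form a constituent.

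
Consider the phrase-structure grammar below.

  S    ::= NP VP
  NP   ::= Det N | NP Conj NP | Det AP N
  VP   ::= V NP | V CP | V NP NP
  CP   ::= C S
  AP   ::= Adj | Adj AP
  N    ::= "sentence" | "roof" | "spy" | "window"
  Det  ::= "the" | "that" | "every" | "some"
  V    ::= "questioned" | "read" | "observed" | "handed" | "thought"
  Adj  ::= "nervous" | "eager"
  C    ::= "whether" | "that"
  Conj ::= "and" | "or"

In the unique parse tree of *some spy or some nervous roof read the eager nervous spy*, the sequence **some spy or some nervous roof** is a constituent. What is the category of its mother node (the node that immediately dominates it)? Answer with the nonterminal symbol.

S

S
  NP
    NP
      Det: some
      N: spy
    Conj: or
    NP
      Det: some
      AP
        Adj: nervous
      N: roof
  VP
    V: read
    NP
      Det: the
      AP
        Adj: eager
        AP
          Adj: nervous
      N: spy
The span 'some spy or some nervous roof' is the NP node built by NP → NP Conj NP.
Its mother is the S built by S → NP VP.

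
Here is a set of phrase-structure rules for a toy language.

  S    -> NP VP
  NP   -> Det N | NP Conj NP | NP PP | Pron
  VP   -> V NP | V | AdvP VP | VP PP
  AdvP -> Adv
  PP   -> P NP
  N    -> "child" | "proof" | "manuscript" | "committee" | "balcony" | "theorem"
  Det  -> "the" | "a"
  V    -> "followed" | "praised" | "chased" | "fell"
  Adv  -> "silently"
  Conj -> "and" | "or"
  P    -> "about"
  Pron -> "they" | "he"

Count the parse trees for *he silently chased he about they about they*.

9

Two of the 9 distinct bracketings:
[S [NP [Pron he]] [VP [AdvP [Adv silently]] [VP [V chased] [NP [NP [Pron he]] [PP [P about] [NP [NP [Pron they]] [PP [P about] [NP [Pron they]]]]]]]]]
[S [NP [Pron he]] [VP [AdvP [Adv silently]] [VP [V chased] [NP [NP [NP [Pron he]] [PP [P about] [NP [Pron they]]]] [PP [P about] [NP [Pron they]]]]]]]
The trees differ in how a recursive rule is bracketed over the same span.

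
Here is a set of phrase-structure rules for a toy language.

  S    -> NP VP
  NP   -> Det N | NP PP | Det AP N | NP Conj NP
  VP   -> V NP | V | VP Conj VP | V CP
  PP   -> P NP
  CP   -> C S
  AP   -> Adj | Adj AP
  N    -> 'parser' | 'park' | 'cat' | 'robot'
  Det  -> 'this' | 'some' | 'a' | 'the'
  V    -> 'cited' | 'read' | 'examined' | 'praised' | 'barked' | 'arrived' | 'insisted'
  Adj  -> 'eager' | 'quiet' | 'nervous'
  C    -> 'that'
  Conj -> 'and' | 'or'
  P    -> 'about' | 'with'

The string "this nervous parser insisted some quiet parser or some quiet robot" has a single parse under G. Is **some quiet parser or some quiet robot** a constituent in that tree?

[S [NP [Det this] [AP [Adj nervous]] [N parser]] [VP [V insisted] [NP [NP [Det some] [AP [Adj quiet]] [N parser]] [Conj or] [NP [Det some] [AP [Adj quiet]] [N robot]]]]]
The words 'some quiet parser or some quiet robot' are exhaustively dominated by a single NP node (built by NP → NP Conj NP), so they form a constituent.

Yes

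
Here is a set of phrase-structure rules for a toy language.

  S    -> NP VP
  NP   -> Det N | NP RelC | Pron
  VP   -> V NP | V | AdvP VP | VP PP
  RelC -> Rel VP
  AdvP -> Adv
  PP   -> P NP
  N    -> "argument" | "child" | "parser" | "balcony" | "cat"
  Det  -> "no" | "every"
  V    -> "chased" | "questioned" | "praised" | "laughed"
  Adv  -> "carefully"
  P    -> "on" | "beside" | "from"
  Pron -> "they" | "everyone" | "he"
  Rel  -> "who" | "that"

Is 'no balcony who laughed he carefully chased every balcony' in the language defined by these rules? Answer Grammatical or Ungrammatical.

[S [NP [NP [Det no] [N balcony]] [RelC [Rel who] [VP [V laughed] [NP [Pron he]]]]] [VP [AdvP [Adv carefully]] [VP [V chased] [NP [Det every] [N balcony]]]]]
The bracketing above is licensed at every node by one of the given productions, with S at the root.

Grammatical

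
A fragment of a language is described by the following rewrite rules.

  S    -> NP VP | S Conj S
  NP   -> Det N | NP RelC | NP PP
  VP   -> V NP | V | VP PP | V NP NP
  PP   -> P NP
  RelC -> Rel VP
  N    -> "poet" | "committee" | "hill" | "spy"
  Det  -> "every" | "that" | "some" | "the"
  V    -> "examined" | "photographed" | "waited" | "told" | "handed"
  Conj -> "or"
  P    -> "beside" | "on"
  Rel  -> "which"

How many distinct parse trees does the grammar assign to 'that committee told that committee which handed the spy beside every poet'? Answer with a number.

Two of the 6 distinct bracketings:
[S [NP [Det that] [N committee]] [VP [V told] [NP [NP [Det that] [N committee]] [RelC [Rel which] [VP [V handed] [NP [NP [Det the] [N spy]] [PP [P beside] [NP [Det every] [N poet]]]]]]]]]
[S [NP [Det that] [N committee]] [VP [V told] [NP [NP [Det that] [N committee]] [RelC [Rel which] [VP [VP [V handed] [NP [Det the] [N spy]]] [PP [P beside] [NP [Det every] [N poet]]]]]]]]
The difference turns on whether NP → NP PP is used at the relevant span, versus an alternative expansion of NP.

6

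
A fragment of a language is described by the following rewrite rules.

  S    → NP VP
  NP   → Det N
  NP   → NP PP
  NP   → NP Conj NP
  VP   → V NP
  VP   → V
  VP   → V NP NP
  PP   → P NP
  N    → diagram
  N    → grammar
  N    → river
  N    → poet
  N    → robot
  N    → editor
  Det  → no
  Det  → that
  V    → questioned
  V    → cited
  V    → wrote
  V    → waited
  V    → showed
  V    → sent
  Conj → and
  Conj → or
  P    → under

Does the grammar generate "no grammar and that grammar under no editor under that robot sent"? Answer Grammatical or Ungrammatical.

[S [NP [NP [NP [Det no] [N grammar]] [Conj and] [NP [Det that] [N grammar]]] [PP [P under] [NP [NP [Det no] [N editor]] [PP [P under] [NP [Det that] [N robot]]]]]] [VP [V sent]]]
The bracketing above is licensed at every node by one of the given productions, with S at the root.

Grammatical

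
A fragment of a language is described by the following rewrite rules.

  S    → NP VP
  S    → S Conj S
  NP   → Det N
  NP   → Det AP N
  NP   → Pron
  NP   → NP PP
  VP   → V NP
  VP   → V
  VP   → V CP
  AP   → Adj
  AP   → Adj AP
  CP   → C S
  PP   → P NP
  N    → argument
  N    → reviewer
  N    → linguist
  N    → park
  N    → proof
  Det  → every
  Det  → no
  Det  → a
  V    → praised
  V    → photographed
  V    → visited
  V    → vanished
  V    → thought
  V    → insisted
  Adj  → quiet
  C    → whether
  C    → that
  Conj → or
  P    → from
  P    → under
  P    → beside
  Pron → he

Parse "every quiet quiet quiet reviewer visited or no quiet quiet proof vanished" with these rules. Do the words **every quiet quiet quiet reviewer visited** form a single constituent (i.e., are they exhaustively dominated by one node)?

Yes

[S [S [NP [Det every] [AP [Adj quiet] [AP [Adj quiet] [AP [Adj quiet]]]] [N reviewer]] [VP [V visited]]] [Conj or] [S [NP [Det no] [AP [Adj quiet] [AP [Adj quiet]]] [N proof]] [VP [V vanished]]]]
The words 'every quiet quiet quiet reviewer visited' are exhaustively dominated by a single S node (built by S → NP VP), so they form a constituent.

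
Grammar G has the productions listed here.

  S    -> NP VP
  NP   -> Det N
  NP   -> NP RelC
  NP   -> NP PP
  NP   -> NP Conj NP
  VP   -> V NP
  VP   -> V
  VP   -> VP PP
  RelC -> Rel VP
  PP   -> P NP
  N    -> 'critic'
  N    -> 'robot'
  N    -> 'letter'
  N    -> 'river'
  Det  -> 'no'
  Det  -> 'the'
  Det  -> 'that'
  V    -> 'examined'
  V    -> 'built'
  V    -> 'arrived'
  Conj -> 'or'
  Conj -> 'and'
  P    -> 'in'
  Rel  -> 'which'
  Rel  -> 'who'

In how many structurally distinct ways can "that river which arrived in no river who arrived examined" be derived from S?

4

Two of the 4 distinct bracketings:
[S [NP [NP [Det that] [N river]] [RelC [Rel which] [VP [VP [V arrived]] [PP [P in] [NP [NP [Det no] [N river]] [RelC [Rel who] [VP [V arrived]]]]]]]] [VP [V examined]]]
[S [NP [NP [NP [Det that] [N river]] [RelC [Rel which] [VP [VP [V arrived]] [PP [P in] [NP [Det no] [N river]]]]]] [RelC [Rel who] [VP [V arrived]]]] [VP [V examined]]]
The trees differ in how a recursive rule is bracketed over the same span.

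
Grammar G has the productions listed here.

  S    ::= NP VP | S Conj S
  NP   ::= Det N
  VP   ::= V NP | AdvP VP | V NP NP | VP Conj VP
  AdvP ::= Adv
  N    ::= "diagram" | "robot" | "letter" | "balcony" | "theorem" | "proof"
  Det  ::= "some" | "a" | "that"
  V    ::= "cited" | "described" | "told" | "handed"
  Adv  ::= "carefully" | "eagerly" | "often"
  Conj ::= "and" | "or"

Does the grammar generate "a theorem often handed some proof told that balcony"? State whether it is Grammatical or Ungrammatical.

For S → NP VP, the only prefix that parses as NP is 'a theorem', but the remainder 'often handed some proof told that balcony' is not a VP under these rules. The alternative S rule S → S Conj S likewise has no satisfying split.

Ungrammatical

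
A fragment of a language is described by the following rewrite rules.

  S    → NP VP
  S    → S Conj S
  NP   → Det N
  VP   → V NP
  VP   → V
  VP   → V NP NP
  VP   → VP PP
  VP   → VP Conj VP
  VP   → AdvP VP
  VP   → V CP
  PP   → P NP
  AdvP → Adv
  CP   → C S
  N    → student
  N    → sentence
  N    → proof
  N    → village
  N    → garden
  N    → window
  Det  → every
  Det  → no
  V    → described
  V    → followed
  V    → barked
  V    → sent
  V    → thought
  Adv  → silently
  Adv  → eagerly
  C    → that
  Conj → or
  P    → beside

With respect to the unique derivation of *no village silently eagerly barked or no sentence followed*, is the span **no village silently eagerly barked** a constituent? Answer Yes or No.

[S [S [NP [Det no] [N village]] [VP [AdvP [Adv silently]] [VP [AdvP [Adv eagerly]] [VP [V barked]]]]] [Conj or] [S [NP [Det no] [N sentence]] [VP [V followed]]]]
The words 'no village silently eagerly barked' are exhaustively dominated by a single S node (built by S → NP VP), so they form a constituent.

Yes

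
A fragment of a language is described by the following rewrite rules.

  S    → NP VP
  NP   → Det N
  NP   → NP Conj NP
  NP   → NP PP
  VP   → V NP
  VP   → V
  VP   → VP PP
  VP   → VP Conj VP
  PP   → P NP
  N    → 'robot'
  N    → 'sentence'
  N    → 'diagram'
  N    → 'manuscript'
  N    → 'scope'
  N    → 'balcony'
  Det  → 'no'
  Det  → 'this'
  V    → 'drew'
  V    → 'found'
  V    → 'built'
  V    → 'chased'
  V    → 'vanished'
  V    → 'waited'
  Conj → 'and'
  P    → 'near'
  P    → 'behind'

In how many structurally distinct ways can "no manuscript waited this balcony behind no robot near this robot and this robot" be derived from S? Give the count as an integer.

Two of the 9 distinct bracketings:
[S [NP [Det no] [N manuscript]] [VP [V waited] [NP [NP [NP [Det this] [N balcony]] [PP [P behind] [NP [NP [Det no] [N robot]] [PP [P near] [NP [Det this] [N robot]]]]]] [Conj and] [NP [Det this] [N robot]]]]]
[S [NP [Det no] [N manuscript]] [VP [V waited] [NP [NP [NP [NP [Det this] [N balcony]] [PP [P behind] [NP [Det no] [N robot]]]] [PP [P near] [NP [Det this] [N robot]]]] [Conj and] [NP [Det this] [N robot]]]]]
The trees differ in how a recursive rule is bracketed over the same span.

9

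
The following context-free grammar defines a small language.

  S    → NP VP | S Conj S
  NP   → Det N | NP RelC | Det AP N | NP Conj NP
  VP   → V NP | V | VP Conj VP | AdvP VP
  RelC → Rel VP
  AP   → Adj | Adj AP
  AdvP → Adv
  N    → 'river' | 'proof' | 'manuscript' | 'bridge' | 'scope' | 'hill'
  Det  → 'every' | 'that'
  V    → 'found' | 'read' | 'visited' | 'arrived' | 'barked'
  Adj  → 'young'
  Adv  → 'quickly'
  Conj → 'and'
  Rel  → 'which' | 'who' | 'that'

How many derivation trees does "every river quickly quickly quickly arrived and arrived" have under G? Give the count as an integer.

4

Two of the 4 distinct bracketings:
[S [NP [Det every] [N river]] [VP [VP [AdvP [Adv quickly]] [VP [AdvP [Adv quickly]] [VP [AdvP [Adv quickly]] [VP [V arrived]]]]] [Conj and] [VP [V arrived]]]]
[S [NP [Det every] [N river]] [VP [AdvP [Adv quickly]] [VP [VP [AdvP [Adv quickly]] [VP [AdvP [Adv quickly]] [VP [V arrived]]]] [Conj and] [VP [V arrived]]]]]
The trees differ in how a recursive rule is bracketed over the same span.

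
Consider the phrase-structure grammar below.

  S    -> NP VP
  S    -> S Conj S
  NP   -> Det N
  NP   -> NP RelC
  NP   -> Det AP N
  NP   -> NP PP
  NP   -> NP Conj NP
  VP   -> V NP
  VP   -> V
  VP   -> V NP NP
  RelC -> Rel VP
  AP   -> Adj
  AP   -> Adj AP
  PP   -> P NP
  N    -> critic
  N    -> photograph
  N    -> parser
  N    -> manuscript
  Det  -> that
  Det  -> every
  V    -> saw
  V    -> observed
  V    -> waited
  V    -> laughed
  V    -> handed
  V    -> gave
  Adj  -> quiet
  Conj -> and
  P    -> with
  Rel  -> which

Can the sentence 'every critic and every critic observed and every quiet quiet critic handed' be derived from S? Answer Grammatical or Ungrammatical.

[S [S [NP [NP [Det every] [N critic]] [Conj and] [NP [Det every] [N critic]]] [VP [V observed]]] [Conj and] [S [NP [Det every] [AP [Adj quiet] [AP [Adj quiet]]] [N critic]] [VP [V handed]]]]
Each bracket corresponds to one application of a listed rule, so the string is derivable from S.

Grammatical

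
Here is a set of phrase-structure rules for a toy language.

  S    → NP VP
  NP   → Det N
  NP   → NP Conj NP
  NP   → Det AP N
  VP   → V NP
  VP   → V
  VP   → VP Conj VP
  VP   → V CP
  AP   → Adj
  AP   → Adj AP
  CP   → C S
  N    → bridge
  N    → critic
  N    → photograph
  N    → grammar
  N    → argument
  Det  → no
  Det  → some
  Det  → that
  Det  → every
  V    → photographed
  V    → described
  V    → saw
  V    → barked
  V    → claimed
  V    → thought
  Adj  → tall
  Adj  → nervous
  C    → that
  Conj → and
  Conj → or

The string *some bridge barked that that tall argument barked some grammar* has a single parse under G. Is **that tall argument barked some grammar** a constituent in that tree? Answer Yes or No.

Yes

[S [NP [Det some] [N bridge]] [VP [V barked] [CP [C that] [S [NP [Det that] [AP [Adj tall]] [N argument]] [VP [V barked] [NP [Det some] [N grammar]]]]]]]
The words 'that tall argument barked some grammar' are exhaustively dominated by a single S node (built by S → NP VP), so they form a constituent.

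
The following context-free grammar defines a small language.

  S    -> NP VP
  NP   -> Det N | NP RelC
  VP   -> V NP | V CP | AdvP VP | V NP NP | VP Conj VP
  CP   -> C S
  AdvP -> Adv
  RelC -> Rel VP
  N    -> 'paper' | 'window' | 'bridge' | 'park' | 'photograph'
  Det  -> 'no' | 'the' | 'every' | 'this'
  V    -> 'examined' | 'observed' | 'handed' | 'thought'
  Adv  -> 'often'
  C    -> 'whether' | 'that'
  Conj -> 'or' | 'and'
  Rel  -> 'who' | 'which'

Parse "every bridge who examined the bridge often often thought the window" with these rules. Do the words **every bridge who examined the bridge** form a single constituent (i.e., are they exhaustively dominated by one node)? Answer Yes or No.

Yes

[S [NP [NP [Det every] [N bridge]] [RelC [Rel who] [VP [V examined] [NP [Det the] [N bridge]]]]] [VP [AdvP [Adv often]] [VP [AdvP [Adv often]] [VP [V thought] [NP [Det the] [N window]]]]]]
The words 'every bridge who examined the bridge' are exhaustively dominated by a single NP node (built by NP → NP RelC), so they form a constituent.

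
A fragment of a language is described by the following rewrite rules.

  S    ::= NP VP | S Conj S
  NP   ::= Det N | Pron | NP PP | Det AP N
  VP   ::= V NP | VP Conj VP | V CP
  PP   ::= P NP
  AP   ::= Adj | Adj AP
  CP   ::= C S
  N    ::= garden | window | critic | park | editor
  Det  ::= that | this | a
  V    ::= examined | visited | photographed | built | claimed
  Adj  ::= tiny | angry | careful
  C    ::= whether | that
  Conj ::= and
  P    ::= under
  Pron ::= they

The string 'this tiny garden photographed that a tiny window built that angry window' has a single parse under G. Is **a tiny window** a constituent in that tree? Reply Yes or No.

[S [NP [Det this] [AP [Adj tiny]] [N garden]] [VP [V photographed] [CP [C that] [S [NP [Det a] [AP [Adj tiny]] [N window]] [VP [V built] [NP [Det that] [AP [Adj angry]] [N window]]]]]]]
The words 'a tiny window' are exhaustively dominated by a single NP node (built by NP → Det AP N), so they form a constituent.

Yes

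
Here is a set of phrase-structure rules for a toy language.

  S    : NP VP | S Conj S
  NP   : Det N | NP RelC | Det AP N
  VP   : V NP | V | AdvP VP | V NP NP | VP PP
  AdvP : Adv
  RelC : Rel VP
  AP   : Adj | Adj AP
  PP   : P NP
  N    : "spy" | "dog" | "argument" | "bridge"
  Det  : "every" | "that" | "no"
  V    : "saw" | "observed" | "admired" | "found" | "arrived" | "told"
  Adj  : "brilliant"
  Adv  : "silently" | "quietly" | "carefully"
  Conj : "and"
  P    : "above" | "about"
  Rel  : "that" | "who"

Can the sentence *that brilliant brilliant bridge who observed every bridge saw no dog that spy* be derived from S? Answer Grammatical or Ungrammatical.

Grammatical

S
  NP
    NP
      Det: that
      AP
        Adj: brilliant
        AP
          Adj: brilliant
      N: bridge
    RelC
      Rel: who
      VP
        V: observed
        NP
          Det: every
          N: bridge
  VP
    V: saw
    NP
      Det: no
      N: dog
    NP
      Det: that
      N: spy
The bracketing above is licensed at every node by one of the given productions, with S at the root.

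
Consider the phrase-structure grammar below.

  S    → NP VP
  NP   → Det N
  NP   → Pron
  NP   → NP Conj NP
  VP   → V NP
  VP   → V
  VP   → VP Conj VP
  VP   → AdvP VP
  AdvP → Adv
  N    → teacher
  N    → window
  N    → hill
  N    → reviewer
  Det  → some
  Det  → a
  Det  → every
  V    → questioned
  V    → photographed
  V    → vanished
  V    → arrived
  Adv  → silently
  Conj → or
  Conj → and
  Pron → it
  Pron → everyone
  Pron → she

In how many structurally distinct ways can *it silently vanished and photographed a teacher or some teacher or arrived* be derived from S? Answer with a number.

5

Two of the 5 distinct bracketings:
[S [NP [Pron it]] [VP [VP [AdvP [Adv silently]] [VP [V vanished]]] [Conj and] [VP [VP [V photographed] [NP [NP [Det a] [N teacher]] [Conj or] [NP [Det some] [N teacher]]]] [Conj or] [VP [V arrived]]]]]
[S [NP [Pron it]] [VP [VP [VP [AdvP [Adv silently]] [VP [V vanished]]] [Conj and] [VP [V photographed] [NP [NP [Det a] [N teacher]] [Conj or] [NP [Det some] [N teacher]]]]] [Conj or] [VP [V arrived]]]]
The trees differ in how a recursive rule is bracketed over the same span.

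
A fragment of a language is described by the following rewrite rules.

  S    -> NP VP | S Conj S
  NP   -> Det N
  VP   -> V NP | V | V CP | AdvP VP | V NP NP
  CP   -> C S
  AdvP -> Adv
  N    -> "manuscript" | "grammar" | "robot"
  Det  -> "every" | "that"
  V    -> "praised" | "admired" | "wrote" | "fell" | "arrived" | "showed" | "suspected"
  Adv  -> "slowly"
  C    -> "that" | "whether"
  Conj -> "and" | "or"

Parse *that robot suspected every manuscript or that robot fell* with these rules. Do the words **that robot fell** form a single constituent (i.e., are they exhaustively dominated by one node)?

[S [S [NP [Det that] [N robot]] [VP [V suspected] [NP [Det every] [N manuscript]]]] [Conj or] [S [NP [Det that] [N robot]] [VP [V fell]]]]
The words 'that robot fell' are exhaustively dominated by a single S node (built by S → NP VP), so they form a constituent.

Yes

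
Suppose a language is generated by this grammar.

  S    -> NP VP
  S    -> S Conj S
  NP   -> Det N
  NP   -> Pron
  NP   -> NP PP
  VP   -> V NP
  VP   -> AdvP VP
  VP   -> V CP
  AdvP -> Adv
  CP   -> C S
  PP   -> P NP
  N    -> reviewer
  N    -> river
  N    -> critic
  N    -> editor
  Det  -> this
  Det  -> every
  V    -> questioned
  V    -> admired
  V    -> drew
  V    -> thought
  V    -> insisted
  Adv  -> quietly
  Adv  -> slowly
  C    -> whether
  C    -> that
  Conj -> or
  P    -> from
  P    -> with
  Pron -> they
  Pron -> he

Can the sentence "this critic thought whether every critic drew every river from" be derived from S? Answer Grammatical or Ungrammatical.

For S → NP VP, the only prefix that parses as NP is 'this critic', but the remainder 'thought whether every critic drew every river from' is not a VP under these rules. The alternative S rule S → S Conj S likewise has no satisfying split.

Ungrammatical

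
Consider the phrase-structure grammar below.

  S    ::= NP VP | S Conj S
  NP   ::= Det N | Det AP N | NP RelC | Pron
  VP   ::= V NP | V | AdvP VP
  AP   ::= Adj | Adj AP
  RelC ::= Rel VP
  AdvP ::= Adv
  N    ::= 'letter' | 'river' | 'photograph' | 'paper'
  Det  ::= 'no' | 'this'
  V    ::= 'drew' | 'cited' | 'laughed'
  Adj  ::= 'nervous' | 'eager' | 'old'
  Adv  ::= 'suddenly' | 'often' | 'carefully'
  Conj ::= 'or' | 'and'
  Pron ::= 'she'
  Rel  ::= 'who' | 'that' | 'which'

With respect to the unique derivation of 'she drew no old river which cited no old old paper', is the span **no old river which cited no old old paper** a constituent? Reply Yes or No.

[S [NP [Pron she]] [VP [V drew] [NP [NP [Det no] [AP [Adj old]] [N river]] [RelC [Rel which] [VP [V cited] [NP [Det no] [AP [Adj old] [AP [Adj old]]] [N paper]]]]]]]
The words 'no old river which cited no old old paper' are exhaustively dominated by a single NP node (built by NP → NP RelC), so they form a constituent.

Yes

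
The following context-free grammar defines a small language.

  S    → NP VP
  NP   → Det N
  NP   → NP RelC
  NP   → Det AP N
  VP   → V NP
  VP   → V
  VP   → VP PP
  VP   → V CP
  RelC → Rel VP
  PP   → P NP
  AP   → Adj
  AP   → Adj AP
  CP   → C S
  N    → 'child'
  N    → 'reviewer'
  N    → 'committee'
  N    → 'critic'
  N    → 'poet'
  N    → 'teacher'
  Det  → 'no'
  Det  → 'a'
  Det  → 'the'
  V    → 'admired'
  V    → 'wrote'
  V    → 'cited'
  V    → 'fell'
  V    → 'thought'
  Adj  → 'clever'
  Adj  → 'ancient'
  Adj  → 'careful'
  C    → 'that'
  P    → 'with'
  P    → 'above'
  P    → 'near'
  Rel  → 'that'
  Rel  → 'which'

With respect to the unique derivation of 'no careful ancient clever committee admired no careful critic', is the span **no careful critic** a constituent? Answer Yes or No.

Yes

[S [NP [Det no] [AP [Adj careful] [AP [Adj ancient] [AP [Adj clever]]]] [N committee]] [VP [V admired] [NP [Det no] [AP [Adj careful]] [N critic]]]]
The words 'no careful critic' are exhaustively dominated by a single NP node (built by NP → Det AP N), so they form a constituent.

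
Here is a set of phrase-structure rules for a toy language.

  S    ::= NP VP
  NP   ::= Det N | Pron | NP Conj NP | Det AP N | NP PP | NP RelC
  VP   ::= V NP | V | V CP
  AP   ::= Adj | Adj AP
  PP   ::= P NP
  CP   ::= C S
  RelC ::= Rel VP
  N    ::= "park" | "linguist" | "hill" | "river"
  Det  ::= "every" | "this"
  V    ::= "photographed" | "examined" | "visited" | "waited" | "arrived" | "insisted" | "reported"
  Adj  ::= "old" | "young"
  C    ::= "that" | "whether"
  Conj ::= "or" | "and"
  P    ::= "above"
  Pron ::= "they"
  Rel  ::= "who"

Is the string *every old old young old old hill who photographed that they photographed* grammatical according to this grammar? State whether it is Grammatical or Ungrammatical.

Ungrammatical

For S → NP VP, every NP-prefix leaves a non-VP remainder: after 'every old old young old old hill' the remainder is not a VP; after 'every old old young old old hill who photographed' the remainder is not a VP.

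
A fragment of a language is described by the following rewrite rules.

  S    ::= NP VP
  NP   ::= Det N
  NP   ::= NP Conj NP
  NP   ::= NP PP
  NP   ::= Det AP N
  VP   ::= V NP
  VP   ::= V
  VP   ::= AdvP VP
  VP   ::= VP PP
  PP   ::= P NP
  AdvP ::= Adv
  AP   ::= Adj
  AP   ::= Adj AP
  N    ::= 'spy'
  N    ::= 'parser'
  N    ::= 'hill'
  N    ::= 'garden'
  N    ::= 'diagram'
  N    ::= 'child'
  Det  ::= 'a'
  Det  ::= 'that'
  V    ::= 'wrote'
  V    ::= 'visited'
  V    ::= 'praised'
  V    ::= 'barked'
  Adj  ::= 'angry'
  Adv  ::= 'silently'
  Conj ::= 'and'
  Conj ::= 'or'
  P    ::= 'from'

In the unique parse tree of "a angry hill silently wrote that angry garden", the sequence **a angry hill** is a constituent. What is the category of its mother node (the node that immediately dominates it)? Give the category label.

S
  NP
    Det: a
    AP
      Adj: angry
    N: hill
  VP
    AdvP
      Adv: silently
    VP
      V: wrote
      NP
        Det: that
        AP
          Adj: angry
        N: garden
The span 'a angry hill' is the NP node built by NP → Det AP N.
Its mother is the S built by S → NP VP.

S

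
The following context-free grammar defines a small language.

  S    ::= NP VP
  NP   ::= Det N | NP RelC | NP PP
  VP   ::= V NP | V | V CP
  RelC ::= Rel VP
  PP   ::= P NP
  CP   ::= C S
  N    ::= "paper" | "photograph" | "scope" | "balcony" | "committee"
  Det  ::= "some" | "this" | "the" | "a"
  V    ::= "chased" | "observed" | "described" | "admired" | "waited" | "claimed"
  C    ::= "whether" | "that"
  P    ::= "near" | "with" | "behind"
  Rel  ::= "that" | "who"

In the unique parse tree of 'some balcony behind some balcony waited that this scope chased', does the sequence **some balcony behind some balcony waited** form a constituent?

No

[S [NP [NP [Det some] [N balcony]] [PP [P behind] [NP [Det some] [N balcony]]]] [VP [V waited] [CP [C that] [S [NP [Det this] [N scope]] [VP [V chased]]]]]]
The smallest constituent containing 'some balcony behind some balcony waited' is the S spanning 'some balcony behind some balcony waited that this scope chased'; no single node in the tree dominates exactly the given words.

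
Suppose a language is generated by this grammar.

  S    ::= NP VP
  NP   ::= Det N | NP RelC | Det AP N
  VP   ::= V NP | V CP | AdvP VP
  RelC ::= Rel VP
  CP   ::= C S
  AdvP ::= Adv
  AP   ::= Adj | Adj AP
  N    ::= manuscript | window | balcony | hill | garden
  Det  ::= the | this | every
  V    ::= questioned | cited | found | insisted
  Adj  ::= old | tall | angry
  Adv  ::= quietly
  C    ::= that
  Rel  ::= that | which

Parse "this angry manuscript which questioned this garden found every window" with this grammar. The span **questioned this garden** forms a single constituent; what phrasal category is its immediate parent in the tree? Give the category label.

RelC

[S [NP [NP [Det this] [AP [Adj angry]] [N manuscript]] [RelC [Rel which] [VP [V questioned] [NP [Det this] [N garden]]]]] [VP [V found] [NP [Det every] [N window]]]]
The span 'questioned this garden' is the VP node built by VP → V NP.
Its mother is the RelC built by RelC → Rel VP.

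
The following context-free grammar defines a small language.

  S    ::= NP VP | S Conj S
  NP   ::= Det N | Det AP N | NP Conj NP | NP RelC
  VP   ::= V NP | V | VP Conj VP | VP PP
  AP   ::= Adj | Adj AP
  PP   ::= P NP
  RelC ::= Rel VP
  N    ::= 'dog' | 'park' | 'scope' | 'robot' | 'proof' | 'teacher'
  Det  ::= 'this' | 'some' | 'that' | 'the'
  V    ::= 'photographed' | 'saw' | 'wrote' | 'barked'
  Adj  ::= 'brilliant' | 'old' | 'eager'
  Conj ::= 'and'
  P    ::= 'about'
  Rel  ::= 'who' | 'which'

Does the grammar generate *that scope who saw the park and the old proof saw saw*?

Ungrammatical

For S → NP VP, every NP-prefix leaves a non-VP remainder: after 'that scope' the remainder is not a VP; after 'that scope who saw' the remainder is not a VP; after 'that scope who saw the park' the remainder is not a VP (and 1 more). The alternative S rule S → S Conj S likewise has no satisfying split.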